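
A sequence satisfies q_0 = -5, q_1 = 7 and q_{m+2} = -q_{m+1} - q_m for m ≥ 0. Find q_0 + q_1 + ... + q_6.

q_2 = -7 - (-5) = -2
q_3 = -(-2) - 7 = -5
q_4 = -(-5) - (-2) = 7
q_5 = -7 - (-5) = -2
q_6 = -(-2) - 7 = -5
Sum = (-5) + 7 + (-2) + (-5) + 7 + (-2) + (-5) = -5

-5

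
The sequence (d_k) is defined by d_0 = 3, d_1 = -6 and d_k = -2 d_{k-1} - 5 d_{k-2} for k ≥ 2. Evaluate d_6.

d_2 = -2(-6) - 5(3) = -3
d_3 = -2(-3) - 5(-6) = 36
d_4 = -2(36) - 5(-3) = -57
d_5 = -2(-57) - 5(36) = -66
d_6 = -2(-66) - 5(-57) = 417

417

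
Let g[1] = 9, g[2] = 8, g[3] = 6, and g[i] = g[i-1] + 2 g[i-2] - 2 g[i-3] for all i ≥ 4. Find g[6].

g[4] = 6 + 2(8) - 2(9) = 4
g[5] = 4 + 2(6) - 2(8) = 0
g[6] = 0 + 2(4) - 2(6) = -4

-4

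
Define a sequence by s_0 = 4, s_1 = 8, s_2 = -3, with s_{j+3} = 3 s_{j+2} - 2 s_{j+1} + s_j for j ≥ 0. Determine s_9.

s_3 = 3·(-3) - 2·8 + 4 = -21
s_4 = 3·(-21) - 2·(-3) + 8 = -49
s_5 = 3·(-49) - 2·(-21) + (-3) = -108
s_6 = 3·(-108) - 2·(-49) + (-21) = -247
s_7 = 3·(-247) - 2·(-108) + (-49) = -574
s_8 = 3·(-574) - 2·(-247) + (-108) = -1336
s_9 = 3·(-1336) - 2·(-574) + (-247) = -3107

-3107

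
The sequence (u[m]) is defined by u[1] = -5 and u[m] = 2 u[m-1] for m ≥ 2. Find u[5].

-80

u[2] = 2·(-5) = -10
u[3] = 2·(-10) = -20
u[4] = 2·(-20) = -40
u[5] = 2·(-40) = -80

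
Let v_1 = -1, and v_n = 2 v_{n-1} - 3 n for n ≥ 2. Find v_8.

-1250

v_2 = 2*(-1) - 6 = -8
v_3 = 2*(-8) - 9 = -25
v_4 = 2*(-25) - 12 = -62
v_5 = 2*(-62) - 15 = -139
v_6 = 2*(-139) - 18 = -296
v_7 = 2*(-296) - 21 = -613
v_8 = 2*(-613) - 24 = -1250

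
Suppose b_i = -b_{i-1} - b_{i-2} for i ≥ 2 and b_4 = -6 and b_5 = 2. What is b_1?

-6

Rearranging, b_{i-2} = -(b_i + b_{i-1}).
b_3 = -(2 + (-6)) = 4
b_2 = -(-6 + 4) = 2
b_1 = -(4 + 2) = -6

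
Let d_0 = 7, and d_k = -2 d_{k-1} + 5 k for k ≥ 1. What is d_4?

d_1 = -2(7) + 5 = -9
d_2 = -2(-9) + 10 = 28
d_3 = -2(28) + 15 = -41
d_4 = -2(-41) + 20 = 102

102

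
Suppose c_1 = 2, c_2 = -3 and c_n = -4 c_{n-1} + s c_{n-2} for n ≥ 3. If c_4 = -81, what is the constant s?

3

c_3 = 12 + 2s
c_4 = -48 - 11s
So -48 - 11s = -81, giving s = 3.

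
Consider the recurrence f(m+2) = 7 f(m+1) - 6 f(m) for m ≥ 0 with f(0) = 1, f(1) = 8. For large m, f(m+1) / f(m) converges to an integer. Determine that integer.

6

The characteristic equation is r^2 - 7r + 6 = 0, which factors as (r - 6)(r - 1) = 0.
So the roots are 6 and 1. Since |6| > |1| and the coefficient of 6^m is non-zero, the ratio tends to 6.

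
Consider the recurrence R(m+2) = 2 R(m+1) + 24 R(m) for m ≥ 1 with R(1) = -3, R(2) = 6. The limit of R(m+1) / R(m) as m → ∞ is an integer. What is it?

6

The characteristic equation is r^2 - 2r - 24 = 0, which factors as (r - 6)(r + 4) = 0.
So the roots are 6 and -4. Since |6| > |-4| and the coefficient of 6^m is non-zero, the ratio tends to 6.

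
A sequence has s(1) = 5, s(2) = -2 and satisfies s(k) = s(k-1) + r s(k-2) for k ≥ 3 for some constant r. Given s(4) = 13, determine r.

5

s(3) = -2 + 5r
s(4) = -2 + 3r
So -2 + 3r = 13, giving r = 5.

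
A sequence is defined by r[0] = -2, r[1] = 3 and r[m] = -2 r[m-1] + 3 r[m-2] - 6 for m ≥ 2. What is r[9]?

31971

r[2] = -2*3 + 3*(-2) - 6 = -18
r[3] = -2*(-18) + 3*3 - 6 = 39
r[4] = -2*39 + 3*(-18) - 6 = -138
r[5] = -2*(-138) + 3*39 - 6 = 387
r[6] = -2*387 + 3*(-138) - 6 = -1194
r[7] = -2*(-1194) + 3*387 - 6 = 3543
r[8] = -2*3543 + 3*(-1194) - 6 = -10674
r[9] = -2*(-10674) + 3*3543 - 6 = 31971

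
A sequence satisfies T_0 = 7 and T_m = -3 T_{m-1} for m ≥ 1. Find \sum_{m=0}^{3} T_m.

T_1 = -3*7 = -21
T_2 = -3*(-21) = 63
T_3 = -3*63 = -189
Sum = 7 + (-21) + 63 + (-189) = -140

-140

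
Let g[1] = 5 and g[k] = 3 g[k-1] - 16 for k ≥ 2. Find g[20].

The fixed point is -16/(1 - 3) = 8, so g[k] - 8 = 3(g[k-1] - 8).
Hence g[k] = -3·3^{k-1} + 8.
g[20] = -3·3^{19} + 8 = -3·1162261467 + 8 = -3486784393.

-3486784393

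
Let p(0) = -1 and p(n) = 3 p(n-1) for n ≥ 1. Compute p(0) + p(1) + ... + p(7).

-3280

p(1) = 3*(-1) = -3
p(2) = 3*(-3) = -9
p(3) = 3*(-9) = -27
p(4) = 3*(-27) = -81
p(5) = 3*(-81) = -243
p(6) = 3*(-243) = -729
p(7) = 3*(-729) = -2187
Sum = (-1) + (-3) + (-9) + (-27) + (-81) + (-243) + (-729) + (-2187) = -3280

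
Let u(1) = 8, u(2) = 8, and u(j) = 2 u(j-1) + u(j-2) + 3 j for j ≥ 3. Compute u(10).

18872

u(3) = 2*8 + 8 + 9 = 33
u(4) = 2*33 + 8 + 12 = 86
u(5) = 2*86 + 33 + 15 = 220
u(6) = 2*220 + 86 + 18 = 544
u(7) = 2*544 + 220 + 21 = 1329
u(8) = 2*1329 + 544 + 24 = 3226
u(9) = 2*3226 + 1329 + 27 = 7808
u(10) = 2*7808 + 3226 + 30 = 18872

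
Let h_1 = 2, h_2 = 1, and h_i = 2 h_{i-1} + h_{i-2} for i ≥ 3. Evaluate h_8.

309

h_3 = 2*1 + 2 = 4
h_4 = 2*4 + 1 = 9
h_5 = 2*9 + 4 = 22
h_6 = 2*22 + 9 = 53
h_7 = 2*53 + 22 = 128
h_8 = 2*128 + 53 = 309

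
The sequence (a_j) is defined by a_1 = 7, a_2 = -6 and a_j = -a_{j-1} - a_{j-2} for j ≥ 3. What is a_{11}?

-6

a_3 = -(-6) - 7 = -1
a_4 = -(-1) - (-6) = 7
a_5 = -7 - (-1) = -6
a_6 = -(-6) - 7 = -1
a_7 = -(-1) - (-6) = 7
a_8 = -7 - (-1) = -6
a_9 = -(-6) - 7 = -1
a_{10} = -(-1) - (-6) = 7
a_{11} = -7 - (-1) = -6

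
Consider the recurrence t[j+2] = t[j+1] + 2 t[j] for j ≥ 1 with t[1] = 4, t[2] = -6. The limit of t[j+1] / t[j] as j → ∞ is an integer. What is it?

2

The characteristic equation is r^2 - r - 2 = 0, which factors as (r - 2)(r + 1) = 0.
So the roots are 2 and -1. Since |2| > |-1| and the coefficient of 2^j is non-zero, the ratio tends to 2.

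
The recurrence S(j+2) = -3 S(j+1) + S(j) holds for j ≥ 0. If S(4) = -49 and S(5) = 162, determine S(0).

5

Rearranging, S(j-2) = S(j) + 3 S(j-1).
S(3) = 162 + 3(-49) = 15
S(2) = -49 + 3(15) = -4
S(1) = 15 + 3(-4) = 3
S(0) = -4 + 3(3) = 5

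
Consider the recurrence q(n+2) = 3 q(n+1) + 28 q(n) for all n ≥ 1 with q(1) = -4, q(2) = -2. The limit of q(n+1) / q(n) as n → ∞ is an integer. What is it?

7

The characteristic equation is r^2 - 3r - 28 = 0, which factors as (r - 7)(r + 4) = 0.
So the roots are 7 and -4. Since |7| > |-4| and the coefficient of 7^n is non-zero, the ratio tends to 7.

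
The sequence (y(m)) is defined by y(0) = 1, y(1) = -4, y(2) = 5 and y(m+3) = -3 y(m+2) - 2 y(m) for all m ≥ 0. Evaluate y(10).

62123

y(3) = -3(5) - 2(1) = -17
y(4) = -3(-17) - 2(-4) = 59
y(5) = -3(59) - 2(5) = -187
y(6) = -3(-187) - 2(-17) = 595
y(7) = -3(595) - 2(59) = -1903
y(8) = -3(-1903) - 2(-187) = 6083
y(9) = -3(6083) - 2(595) = -19439
y(10) = -3(-19439) - 2(-1903) = 62123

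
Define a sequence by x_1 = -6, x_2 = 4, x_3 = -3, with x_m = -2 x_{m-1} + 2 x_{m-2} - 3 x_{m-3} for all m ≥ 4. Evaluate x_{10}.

19688

x_4 = -2(-3) + 2(4) - 3(-6) = 32
x_5 = -2(32) + 2(-3) - 3(4) = -82
x_6 = -2(-82) + 2(32) - 3(-3) = 237
x_7 = -2(237) + 2(-82) - 3(32) = -734
x_8 = -2(-734) + 2(237) - 3(-82) = 2188
x_9 = -2(2188) + 2(-734) - 3(237) = -6555
x_{10} = -2(-6555) + 2(2188) - 3(-734) = 19688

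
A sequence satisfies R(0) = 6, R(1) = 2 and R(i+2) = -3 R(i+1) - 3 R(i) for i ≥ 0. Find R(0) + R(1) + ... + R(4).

-76

R(2) = -3*2 - 3*6 = -24
R(3) = -3*(-24) - 3*2 = 66
R(4) = -3*66 - 3*(-24) = -126
Sum = 6 + 2 + (-24) + 66 + (-126) = -76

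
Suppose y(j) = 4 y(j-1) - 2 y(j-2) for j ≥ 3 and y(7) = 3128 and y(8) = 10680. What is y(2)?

5

Rearranging, y(j-2) = (y(j) - 4 y(j-1)) / -2.
y(6) = (10680 - 4·3128) / -2 = -1832/-2 = 916
y(5) = (3128 - 4·916) / -2 = -536/-2 = 268
y(4) = (916 - 4·268) / -2 = -156/-2 = 78
y(3) = (268 - 4·78) / -2 = -44/-2 = 22
y(2) = (78 - 4·22) / -2 = -10/-2 = 5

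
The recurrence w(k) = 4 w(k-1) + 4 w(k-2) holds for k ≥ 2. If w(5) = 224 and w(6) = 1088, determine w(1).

Rearranging, w(k-2) = (w(k) - 4 w(k-1)) / 4.
w(4) = (1088 - 4*224) / 4 = 192/4 = 48
w(3) = (224 - 4*48) / 4 = 32/4 = 8
w(2) = (48 - 4*8) / 4 = 16/4 = 4
w(1) = (8 - 4*4) / 4 = -8/4 = -2

-2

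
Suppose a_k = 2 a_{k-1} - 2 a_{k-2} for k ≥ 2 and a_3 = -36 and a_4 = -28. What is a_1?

Rearranging, a_{k-2} = (a_k - 2 a_{k-1}) / -2.
a_2 = (-28 - 2·(-36)) / -2 = 44/-2 = -22
a_1 = (-36 - 2·(-22)) / -2 = 8/-2 = -4

-4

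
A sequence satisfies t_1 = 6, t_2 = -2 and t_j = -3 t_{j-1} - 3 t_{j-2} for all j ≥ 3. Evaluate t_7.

-162

t_3 = -3*(-2) - 3*6 = -12
t_4 = -3*(-12) - 3*(-2) = 42
t_5 = -3*42 - 3*(-12) = -90
t_6 = -3*(-90) - 3*42 = 144
t_7 = -3*144 - 3*(-90) = -162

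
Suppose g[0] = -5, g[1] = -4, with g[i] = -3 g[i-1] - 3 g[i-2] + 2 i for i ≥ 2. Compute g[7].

128

g[2] = -3(-4) - 3(-5) + 4 = 31
g[3] = -3(31) - 3(-4) + 6 = -75
g[4] = -3(-75) - 3(31) + 8 = 140
g[5] = -3(140) - 3(-75) + 10 = -185
g[6] = -3(-185) - 3(140) + 12 = 147
g[7] = -3(147) - 3(-185) + 14 = 128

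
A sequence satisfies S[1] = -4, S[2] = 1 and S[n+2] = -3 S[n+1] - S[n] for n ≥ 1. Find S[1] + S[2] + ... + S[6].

-24

S[3] = -3(1) - (-4) = 1
S[4] = -3(1) - 1 = -4
S[5] = -3(-4) - 1 = 11
S[6] = -3(11) - (-4) = -29
Sum = (-4) + 1 + 1 + (-4) + 11 + (-29) = -24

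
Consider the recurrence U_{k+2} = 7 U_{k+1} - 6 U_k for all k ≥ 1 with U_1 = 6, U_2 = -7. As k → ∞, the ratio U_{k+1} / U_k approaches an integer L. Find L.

6

The characteristic equation is r^2 - 7r + 6 = 0, which factors as (r - 6)(r - 1) = 0.
So the roots are 6 and 1. Since |6| > |1| and the coefficient of 6^k is non-zero, the ratio tends to 6.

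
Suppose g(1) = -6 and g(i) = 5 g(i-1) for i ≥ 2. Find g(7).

g(2) = 5*(-6) = -30
g(3) = 5*(-30) = -150
g(4) = 5*(-150) = -750
g(5) = 5*(-750) = -3750
g(6) = 5*(-3750) = -18750
g(7) = 5*(-18750) = -93750

-93750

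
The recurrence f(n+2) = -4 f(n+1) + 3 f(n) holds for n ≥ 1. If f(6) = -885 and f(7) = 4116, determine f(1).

8

Rearranging, f(n-2) = (f(n) + 4 f(n-1)) / 3.
f(5) = (4116 + 4(-885)) / 3 = 576/3 = 192
f(4) = (-885 + 4(192)) / 3 = -117/3 = -39
f(3) = (192 + 4(-39)) / 3 = 36/3 = 12
f(2) = (-39 + 4(12)) / 3 = 9/3 = 3
f(1) = (12 + 4(3)) / 3 = 24/3 = 8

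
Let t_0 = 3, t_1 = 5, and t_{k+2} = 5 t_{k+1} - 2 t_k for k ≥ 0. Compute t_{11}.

t_2 = 5*5 - 2*3 = 19
t_3 = 5*19 - 2*5 = 85
t_4 = 5*85 - 2*19 = 387
t_5 = 5*387 - 2*85 = 1765
t_6 = 5*1765 - 2*387 = 8051
t_7 = 5*8051 - 2*1765 = 36725
t_8 = 5*36725 - 2*8051 = 167523
t_9 = 5*167523 - 2*36725 = 764165
t_{10} = 5*764165 - 2*167523 = 3485779
t_{11} = 5*3485779 - 2*764165 = 15900565

15900565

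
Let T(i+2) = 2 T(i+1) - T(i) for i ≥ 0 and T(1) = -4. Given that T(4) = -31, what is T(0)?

Let T(0) = y.
T(2) = -8 - y
T(3) = -12 - 2y
T(4) = -16 - 3y
So -16 - 3y = -31, giving y = 5.

5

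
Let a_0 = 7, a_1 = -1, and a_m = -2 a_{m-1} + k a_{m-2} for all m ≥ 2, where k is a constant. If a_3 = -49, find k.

a_2 = 2 + 7k
a_3 = -4 - 15k
So -4 - 15k = -49, giving k = 3.

3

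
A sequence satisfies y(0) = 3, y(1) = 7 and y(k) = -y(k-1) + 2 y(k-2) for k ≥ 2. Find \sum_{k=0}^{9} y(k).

y(2) = -7 + 2(3) = -1
y(3) = -(-1) + 2(7) = 15
y(4) = -15 + 2(-1) = -17
y(5) = -(-17) + 2(15) = 47
y(6) = -47 + 2(-17) = -81
y(7) = -(-81) + 2(47) = 175
y(8) = -175 + 2(-81) = -337
y(9) = -(-337) + 2(175) = 687
Sum = 3 + 7 + (-1) + 15 + (-17) + 47 + (-81) + 175 + (-337) + 687 = 498

498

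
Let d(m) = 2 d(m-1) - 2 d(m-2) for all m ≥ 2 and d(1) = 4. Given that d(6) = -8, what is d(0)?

3

Let d(0) = z.
d(2) = 8 - 2z
d(3) = 8 - 4z
d(4) = -4z
d(5) = -16
d(6) = -32 + 8z
So -32 + 8z = -8, giving z = 3.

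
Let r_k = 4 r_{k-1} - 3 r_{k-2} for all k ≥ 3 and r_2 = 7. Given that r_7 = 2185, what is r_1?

1

Let r_1 = x.
r_3 = 28 - 3x
r_4 = 91 - 12x
r_5 = 280 - 39x
r_6 = 847 - 120x
r_7 = 2548 - 363x
So 2548 - 363x = 2185, giving x = 1.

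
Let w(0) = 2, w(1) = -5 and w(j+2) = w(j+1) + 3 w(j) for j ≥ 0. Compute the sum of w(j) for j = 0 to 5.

-80

w(2) = (-5) + 3*2 = 1
w(3) = 1 + 3*(-5) = -14
w(4) = (-14) + 3*1 = -11
w(5) = (-11) + 3*(-14) = -53
Sum = 2 + (-5) + 1 + (-14) + (-11) + (-53) = -80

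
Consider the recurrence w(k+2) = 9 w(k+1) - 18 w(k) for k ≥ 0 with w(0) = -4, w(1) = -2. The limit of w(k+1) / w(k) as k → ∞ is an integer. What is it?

The characteristic equation is r^2 - 9r + 18 = 0, which factors as (r - 6)(r - 3) = 0.
So the roots are 6 and 3. Since |6| > |3| and the coefficient of 6^k is non-zero, the ratio tends to 6.

6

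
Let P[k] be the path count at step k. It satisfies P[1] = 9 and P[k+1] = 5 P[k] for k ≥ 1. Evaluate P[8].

703125

P[2] = 5·9 = 45
P[3] = 5·45 = 225
P[4] = 5·225 = 1125
P[5] = 5·1125 = 5625
P[6] = 5·5625 = 28125
P[7] = 5·28125 = 140625
P[8] = 5·140625 = 703125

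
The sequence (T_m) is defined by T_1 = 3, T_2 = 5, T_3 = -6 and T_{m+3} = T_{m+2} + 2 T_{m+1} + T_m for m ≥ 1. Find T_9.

69

T_4 = (-6) + 2·5 + 3 = 7
T_5 = 7 + 2·(-6) + 5 = 0
T_6 = 0 + 2·7 + (-6) = 8
T_7 = 8 + 2·0 + 7 = 15
T_8 = 15 + 2·8 + 0 = 31
T_9 = 31 + 2·15 + 8 = 69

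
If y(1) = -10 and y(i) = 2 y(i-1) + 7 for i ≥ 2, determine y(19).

-786439

The fixed point is 7/(1 - 2) = -7, so y(i) + 7 = 2(y(i-1) + 7).
Hence y(i) = -3·2^{i-1} - 7.
y(19) = -3·2^{18} - 7 = -3·262144 - 7 = -786439.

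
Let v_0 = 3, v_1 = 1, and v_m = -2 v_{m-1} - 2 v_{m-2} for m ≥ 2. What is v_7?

-56

v_2 = -2(1) - 2(3) = -8
v_3 = -2(-8) - 2(1) = 14
v_4 = -2(14) - 2(-8) = -12
v_5 = -2(-12) - 2(14) = -4
v_6 = -2(-4) - 2(-12) = 32
v_7 = -2(32) - 2(-4) = -56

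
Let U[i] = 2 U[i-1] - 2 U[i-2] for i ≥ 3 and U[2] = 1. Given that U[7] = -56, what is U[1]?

-6

Let U[1] = y.
U[3] = 2 - 2y
U[4] = 2 - 4y
U[5] = -4y
U[6] = -4
U[7] = -8 + 8y
So -8 + 8y = -56, giving y = -6.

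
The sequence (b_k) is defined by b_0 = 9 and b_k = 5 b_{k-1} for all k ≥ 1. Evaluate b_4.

b_1 = 5*9 = 45
b_2 = 5*45 = 225
b_3 = 5*225 = 1125
b_4 = 5*1125 = 5625

5625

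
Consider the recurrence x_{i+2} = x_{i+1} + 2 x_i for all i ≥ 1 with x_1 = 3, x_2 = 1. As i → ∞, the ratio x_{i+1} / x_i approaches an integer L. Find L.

The characteristic equation is r^2 - r - 2 = 0, which factors as (r - 2)(r + 1) = 0.
So the roots are 2 and -1. Since |2| > |-1| and the coefficient of 2^i is non-zero, the ratio tends to 2.

2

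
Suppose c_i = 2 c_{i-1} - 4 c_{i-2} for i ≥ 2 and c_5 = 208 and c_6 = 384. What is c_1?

Rearranging, c_{i-2} = (c_i - 2 c_{i-1}) / -4.
c_4 = (384 - 2·208) / -4 = -32/-4 = 8
c_3 = (208 - 2·8) / -4 = 192/-4 = -48
c_2 = (8 - 2·(-48)) / -4 = 104/-4 = -26
c_1 = (-48 - 2·(-26)) / -4 = 4/-4 = -1

-1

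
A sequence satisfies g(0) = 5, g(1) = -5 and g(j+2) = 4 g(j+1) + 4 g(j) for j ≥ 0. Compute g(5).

g(2) = 4*(-5) + 4*5 = 0
g(3) = 4*0 + 4*(-5) = -20
g(4) = 4*(-20) + 4*0 = -80
g(5) = 4*(-80) + 4*(-20) = -400

-400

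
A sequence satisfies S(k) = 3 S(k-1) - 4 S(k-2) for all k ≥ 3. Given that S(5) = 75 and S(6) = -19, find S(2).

Rearranging, S(k-2) = (S(k) - 3 S(k-1)) / -4.
S(4) = (-19 - 3*75) / -4 = -244/-4 = 61
S(3) = (75 - 3*61) / -4 = -108/-4 = 27
S(2) = (61 - 3*27) / -4 = -20/-4 = 5

5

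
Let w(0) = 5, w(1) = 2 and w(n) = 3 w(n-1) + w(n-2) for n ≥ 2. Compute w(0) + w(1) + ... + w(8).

w(2) = 3·2 + 5 = 11
w(3) = 3·11 + 2 = 35
w(4) = 3·35 + 11 = 116
w(5) = 3·116 + 35 = 383
w(6) = 3·383 + 116 = 1265
w(7) = 3·1265 + 383 = 4178
w(8) = 3·4178 + 1265 = 13799
Sum = 5 + 2 + 11 + 35 + 116 + 383 + 1265 + 4178 + 13799 = 19794

19794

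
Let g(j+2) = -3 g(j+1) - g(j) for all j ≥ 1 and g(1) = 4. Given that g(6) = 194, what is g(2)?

2

Let g(2) = x.
g(3) = -4 - 3x
g(4) = 12 + 8x
g(5) = -32 - 21x
g(6) = 84 + 55x
So 84 + 55x = 194, giving x = 2.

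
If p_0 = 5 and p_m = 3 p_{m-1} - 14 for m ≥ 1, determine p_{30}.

-411782264189291

The fixed point is -14/(1 - 3) = 7, so p_m - 7 = 3(p_{m-1} - 7).
Hence p_m = -2·3^m + 7.
p_{30} = -2·3^{30} + 7 = -2·205891132094649 + 7 = -411782264189291.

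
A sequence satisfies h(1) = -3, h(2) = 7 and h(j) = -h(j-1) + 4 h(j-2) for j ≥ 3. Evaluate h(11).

h(3) = -7 + 4(-3) = -19
h(4) = -(-19) + 4(7) = 47
h(5) = -47 + 4(-19) = -123
h(6) = -(-123) + 4(47) = 311
h(7) = -311 + 4(-123) = -803
h(8) = -(-803) + 4(311) = 2047
h(9) = -2047 + 4(-803) = -5259
h(10) = -(-5259) + 4(2047) = 13447
h(11) = -13447 + 4(-5259) = -34483

-34483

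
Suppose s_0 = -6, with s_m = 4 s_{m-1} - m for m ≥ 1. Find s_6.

s_1 = 4*(-6) - 1 = -25
s_2 = 4*(-25) - 2 = -102
s_3 = 4*(-102) - 3 = -411
s_4 = 4*(-411) - 4 = -1648
s_5 = 4*(-1648) - 5 = -6597
s_6 = 4*(-6597) - 6 = -26394

-26394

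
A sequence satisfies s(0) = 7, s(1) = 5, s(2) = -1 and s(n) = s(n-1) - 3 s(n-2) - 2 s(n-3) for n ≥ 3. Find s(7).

135

s(3) = (-1) - 3·5 - 2·7 = -30
s(4) = (-30) - 3·(-1) - 2·5 = -37
s(5) = (-37) - 3·(-30) - 2·(-1) = 55
s(6) = 55 - 3·(-37) - 2·(-30) = 226
s(7) = 226 - 3·55 - 2·(-37) = 135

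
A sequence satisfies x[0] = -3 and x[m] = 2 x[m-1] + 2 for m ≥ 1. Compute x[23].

The fixed point is 2/(1 - 2) = -2, so x[m] + 2 = 2(x[m-1] + 2).
Hence x[m] = -1·2^m - 2.
x[23] = -1·2^{23} - 2 = -1·8388608 - 2 = -8388610.

-8388610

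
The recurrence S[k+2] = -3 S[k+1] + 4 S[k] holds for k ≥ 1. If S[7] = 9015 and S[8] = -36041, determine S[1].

6

Rearranging, S[k-2] = (S[k] + 3 S[k-1]) / 4.
S[6] = (-36041 + 3*9015) / 4 = -8996/4 = -2249
S[5] = (9015 + 3*(-2249)) / 4 = 2268/4 = 567
S[4] = (-2249 + 3*567) / 4 = -548/4 = -137
S[3] = (567 + 3*(-137)) / 4 = 156/4 = 39
S[2] = (-137 + 3*39) / 4 = -20/4 = -5
S[1] = (39 + 3*(-5)) / 4 = 24/4 = 6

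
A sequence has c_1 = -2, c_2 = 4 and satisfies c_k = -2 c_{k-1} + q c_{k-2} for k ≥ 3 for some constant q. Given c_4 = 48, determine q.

c_3 = -8 - 2q
c_4 = 16 + 8q
So 16 + 8q = 48, giving q = 4.

4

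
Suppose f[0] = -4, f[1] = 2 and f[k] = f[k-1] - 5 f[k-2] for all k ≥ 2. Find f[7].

1122

f[2] = 2 - 5·(-4) = 22
f[3] = 22 - 5·2 = 12
f[4] = 12 - 5·22 = -98
f[5] = (-98) - 5·12 = -158
f[6] = (-158) - 5·(-98) = 332
f[7] = 332 - 5·(-158) = 1122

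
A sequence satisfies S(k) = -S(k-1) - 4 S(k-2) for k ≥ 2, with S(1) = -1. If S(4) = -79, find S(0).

Let S(0) = v.
S(2) = 1 - 4v
S(3) = 3 + 4v
S(4) = -7 + 12v
So -7 + 12v = -79, giving v = -6.

-6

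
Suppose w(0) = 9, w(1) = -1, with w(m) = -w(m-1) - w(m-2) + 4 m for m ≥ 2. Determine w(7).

w(2) = -(-1) - 9 + 8 = 0
w(3) = -0 - (-1) + 12 = 13
w(4) = -13 - 0 + 16 = 3
w(5) = -3 - 13 + 20 = 4
w(6) = -4 - 3 + 24 = 17
w(7) = -17 - 4 + 28 = 7

7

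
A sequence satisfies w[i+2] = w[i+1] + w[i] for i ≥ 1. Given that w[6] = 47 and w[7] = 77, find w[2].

Rearranging, w[i-2] = w[i] - w[i-1].
w[5] = 77 - 47 = 30
w[4] = 47 - 30 = 17
w[3] = 30 - 17 = 13
w[2] = 17 - 13 = 4

4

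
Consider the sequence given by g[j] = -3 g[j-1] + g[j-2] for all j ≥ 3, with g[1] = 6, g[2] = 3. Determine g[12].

g[3] = -3·3 + 6 = -3
g[4] = -3·(-3) + 3 = 12
g[5] = -3·12 + (-3) = -39
g[6] = -3·(-39) + 12 = 129
g[7] = -3·129 + (-39) = -426
g[8] = -3·(-426) + 129 = 1407
g[9] = -3·1407 + (-426) = -4647
g[10] = -3·(-4647) + 1407 = 15348
g[11] = -3·15348 + (-4647) = -50691
g[12] = -3·(-50691) + 15348 = 167421

167421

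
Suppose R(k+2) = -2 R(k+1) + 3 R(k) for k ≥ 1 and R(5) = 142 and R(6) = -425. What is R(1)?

2

Rearranging, R(k-2) = (R(k) + 2 R(k-1)) / 3.
R(4) = (-425 + 2(142)) / 3 = -141/3 = -47
R(3) = (142 + 2(-47)) / 3 = 48/3 = 16
R(2) = (-47 + 2(16)) / 3 = -15/3 = -5
R(1) = (16 + 2(-5)) / 3 = 6/3 = 2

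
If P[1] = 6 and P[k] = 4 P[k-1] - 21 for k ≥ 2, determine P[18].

-17179869177

The fixed point is -21/(1 - 4) = 7, so P[k] - 7 = 4(P[k-1] - 7).
Hence P[k] = -1·4^{k-1} + 7.
P[18] = -1·4^{17} + 7 = -1·17179869184 + 7 = -17179869177.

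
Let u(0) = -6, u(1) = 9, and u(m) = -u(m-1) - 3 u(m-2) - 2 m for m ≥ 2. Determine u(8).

u(2) = -9 - 3(-6) - 4 = 5
u(3) = -5 - 3(9) - 6 = -38
u(4) = -(-38) - 3(5) - 8 = 15
u(5) = -15 - 3(-38) - 10 = 89
u(6) = -89 - 3(15) - 12 = -146
u(7) = -(-146) - 3(89) - 14 = -135
u(8) = -(-135) - 3(-146) - 16 = 557

557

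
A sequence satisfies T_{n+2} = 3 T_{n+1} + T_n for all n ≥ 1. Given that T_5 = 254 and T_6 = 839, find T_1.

Rearranging, T_{n-2} = T_n - 3 T_{n-1}.
T_4 = 839 - 3(254) = 77
T_3 = 254 - 3(77) = 23
T_2 = 77 - 3(23) = 8
T_1 = 23 - 3(8) = -1

-1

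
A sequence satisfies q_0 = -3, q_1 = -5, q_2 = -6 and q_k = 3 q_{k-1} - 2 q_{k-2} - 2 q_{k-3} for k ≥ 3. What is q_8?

540

q_3 = 3*(-6) - 2*(-5) - 2*(-3) = -2
q_4 = 3*(-2) - 2*(-6) - 2*(-5) = 16
q_5 = 3*16 - 2*(-2) - 2*(-6) = 64
q_6 = 3*64 - 2*16 - 2*(-2) = 164
q_7 = 3*164 - 2*64 - 2*16 = 332
q_8 = 3*332 - 2*164 - 2*64 = 540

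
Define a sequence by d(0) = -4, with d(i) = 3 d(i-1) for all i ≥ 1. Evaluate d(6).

d(1) = 3·(-4) = -12
d(2) = 3·(-12) = -36
d(3) = 3·(-36) = -108
d(4) = 3·(-108) = -324
d(5) = 3·(-324) = -972
d(6) = 3·(-972) = -2916

-2916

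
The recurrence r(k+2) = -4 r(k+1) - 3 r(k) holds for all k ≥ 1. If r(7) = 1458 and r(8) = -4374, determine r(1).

Rearranging, r(k-2) = (r(k) + 4 r(k-1)) / -3.
r(6) = (-4374 + 4·1458) / -3 = 1458/-3 = -486
r(5) = (1458 + 4·(-486)) / -3 = -486/-3 = 162
r(4) = (-486 + 4·162) / -3 = 162/-3 = -54
r(3) = (162 + 4·(-54)) / -3 = -54/-3 = 18
r(2) = (-54 + 4·18) / -3 = 18/-3 = -6
r(1) = (18 + 4·(-6)) / -3 = -6/-3 = 2

2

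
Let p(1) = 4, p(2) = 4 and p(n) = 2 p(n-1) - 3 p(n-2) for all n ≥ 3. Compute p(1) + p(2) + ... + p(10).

p(3) = 2(4) - 3(4) = -4
p(4) = 2(-4) - 3(4) = -20
p(5) = 2(-20) - 3(-4) = -28
p(6) = 2(-28) - 3(-20) = 4
p(7) = 2(4) - 3(-28) = 92
p(8) = 2(92) - 3(4) = 172
p(9) = 2(172) - 3(92) = 68
p(10) = 2(68) - 3(172) = -380
Sum = 4 + 4 + (-4) + (-20) + (-28) + 4 + 92 + 172 + 68 + (-380) = -88

-88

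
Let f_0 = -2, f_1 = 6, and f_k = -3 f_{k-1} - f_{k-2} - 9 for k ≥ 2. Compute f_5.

f_2 = -3(6) - (-2) - 9 = -25
f_3 = -3(-25) - 6 - 9 = 60
f_4 = -3(60) - (-25) - 9 = -164
f_5 = -3(-164) - 60 - 9 = 423

423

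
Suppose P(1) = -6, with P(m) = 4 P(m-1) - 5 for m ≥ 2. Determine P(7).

-31401

P(2) = 4·(-6) - 5 = -29
P(3) = 4·(-29) - 5 = -121
P(4) = 4·(-121) - 5 = -489
P(5) = 4·(-489) - 5 = -1961
P(6) = 4·(-1961) - 5 = -7849
P(7) = 4·(-7849) - 5 = -31401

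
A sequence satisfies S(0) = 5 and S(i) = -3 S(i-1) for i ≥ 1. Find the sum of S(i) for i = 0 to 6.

S(1) = -3(5) = -15
S(2) = -3(-15) = 45
S(3) = -3(45) = -135
S(4) = -3(-135) = 405
S(5) = -3(405) = -1215
S(6) = -3(-1215) = 3645
Sum = 5 + (-15) + 45 + (-135) + 405 + (-1215) + 3645 = 2735

2735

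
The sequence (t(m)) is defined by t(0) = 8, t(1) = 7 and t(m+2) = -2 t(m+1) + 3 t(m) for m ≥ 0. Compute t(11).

-44279

t(2) = -2(7) + 3(8) = 10
t(3) = -2(10) + 3(7) = 1
t(4) = -2(1) + 3(10) = 28
t(5) = -2(28) + 3(1) = -53
t(6) = -2(-53) + 3(28) = 190
t(7) = -2(190) + 3(-53) = -539
t(8) = -2(-539) + 3(190) = 1648
t(9) = -2(1648) + 3(-539) = -4913
t(10) = -2(-4913) + 3(1648) = 14770
t(11) = -2(14770) + 3(-4913) = -44279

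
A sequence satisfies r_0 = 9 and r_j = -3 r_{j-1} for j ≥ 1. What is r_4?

r_1 = -3·9 = -27
r_2 = -3·(-27) = 81
r_3 = -3·81 = -243
r_4 = -3·(-243) = 729

729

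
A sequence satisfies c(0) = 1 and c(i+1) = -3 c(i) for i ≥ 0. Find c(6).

729

c(1) = -3·1 = -3
c(2) = -3·(-3) = 9
c(3) = -3·9 = -27
c(4) = -3·(-27) = 81
c(5) = -3·81 = -243
c(6) = -3·(-243) = 729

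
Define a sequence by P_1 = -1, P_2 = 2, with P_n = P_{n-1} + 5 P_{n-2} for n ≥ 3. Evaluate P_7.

P_3 = 2 + 5(-1) = -3
P_4 = (-3) + 5(2) = 7
P_5 = 7 + 5(-3) = -8
P_6 = (-8) + 5(7) = 27
P_7 = 27 + 5(-8) = -13

-13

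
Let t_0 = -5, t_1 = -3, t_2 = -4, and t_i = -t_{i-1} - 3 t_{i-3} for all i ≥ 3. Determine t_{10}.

-739

t_3 = -(-4) - 3*(-5) = 19
t_4 = -19 - 3*(-3) = -10
t_5 = -(-10) - 3*(-4) = 22
t_6 = -22 - 3*19 = -79
t_7 = -(-79) - 3*(-10) = 109
t_8 = -109 - 3*22 = -175
t_9 = -(-175) - 3*(-79) = 412
t_{10} = -412 - 3*109 = -739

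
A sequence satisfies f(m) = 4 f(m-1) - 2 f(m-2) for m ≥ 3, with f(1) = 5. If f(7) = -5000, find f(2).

Let f(2) = z.
f(3) = -10 + 4z
f(4) = -40 + 14z
f(5) = -140 + 48z
f(6) = -480 + 164z
f(7) = -1640 + 560z
So -1640 + 560z = -5000, giving z = -6.

-6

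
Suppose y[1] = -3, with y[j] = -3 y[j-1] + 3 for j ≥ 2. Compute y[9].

-24603

y[2] = -3·(-3) + 3 = 12
y[3] = -3·12 + 3 = -33
y[4] = -3·(-33) + 3 = 102
y[5] = -3·102 + 3 = -303
y[6] = -3·(-303) + 3 = 912
y[7] = -3·912 + 3 = -2733
y[8] = -3·(-2733) + 3 = 8202
y[9] = -3·8202 + 3 = -24603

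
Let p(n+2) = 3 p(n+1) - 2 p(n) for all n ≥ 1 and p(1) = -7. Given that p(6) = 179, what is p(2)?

Let p(2) = z.
p(3) = 14 + 3z
p(4) = 42 + 7z
p(5) = 98 + 15z
p(6) = 210 + 31z
So 210 + 31z = 179, giving z = -1.

-1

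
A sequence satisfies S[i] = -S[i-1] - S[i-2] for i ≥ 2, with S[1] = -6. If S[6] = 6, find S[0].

6

Let S[0] = x.
S[2] = 6 - x
S[3] = x
S[4] = -6
S[5] = 6 - x
S[6] = x
So x = 6, giving x = 6.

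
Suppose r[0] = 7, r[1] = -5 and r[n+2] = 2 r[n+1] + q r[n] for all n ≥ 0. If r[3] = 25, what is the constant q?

5

r[2] = -10 + 7q
r[3] = -20 + 9q
So -20 + 9q = 25, giving q = 5.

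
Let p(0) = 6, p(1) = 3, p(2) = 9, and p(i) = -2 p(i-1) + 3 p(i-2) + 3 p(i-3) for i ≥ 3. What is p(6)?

45

p(3) = -2·9 + 3·3 + 3·6 = 9
p(4) = -2·9 + 3·9 + 3·3 = 18
p(5) = -2·18 + 3·9 + 3·9 = 18
p(6) = -2·18 + 3·18 + 3·9 = 45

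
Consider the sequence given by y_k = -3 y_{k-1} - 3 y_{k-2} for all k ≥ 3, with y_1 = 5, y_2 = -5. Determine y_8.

y_3 = -3·(-5) - 3·5 = 0
y_4 = -3·0 - 3·(-5) = 15
y_5 = -3·15 - 3·0 = -45
y_6 = -3·(-45) - 3·15 = 90
y_7 = -3·90 - 3·(-45) = -135
y_8 = -3·(-135) - 3·90 = 135

135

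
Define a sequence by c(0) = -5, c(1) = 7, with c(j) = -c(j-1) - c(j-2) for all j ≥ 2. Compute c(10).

7

c(2) = -7 - (-5) = -2
c(3) = -(-2) - 7 = -5
c(4) = -(-5) - (-2) = 7
c(5) = -7 - (-5) = -2
c(6) = -(-2) - 7 = -5
c(7) = -(-5) - (-2) = 7
c(8) = -7 - (-5) = -2
c(9) = -(-2) - 7 = -5
c(10) = -(-5) - (-2) = 7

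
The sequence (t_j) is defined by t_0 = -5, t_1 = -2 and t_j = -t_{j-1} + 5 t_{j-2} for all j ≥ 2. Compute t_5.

t_2 = -(-2) + 5·(-5) = -23
t_3 = -(-23) + 5·(-2) = 13
t_4 = -13 + 5·(-23) = -128
t_5 = -(-128) + 5·13 = 193

193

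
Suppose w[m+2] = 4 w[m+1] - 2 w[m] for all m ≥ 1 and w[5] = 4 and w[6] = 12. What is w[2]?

3

Rearranging, w[m-2] = (w[m] - 4 w[m-1]) / -2.
w[4] = (12 - 4(4)) / -2 = -4/-2 = 2
w[3] = (4 - 4(2)) / -2 = -4/-2 = 2
w[2] = (2 - 4(2)) / -2 = -6/-2 = 3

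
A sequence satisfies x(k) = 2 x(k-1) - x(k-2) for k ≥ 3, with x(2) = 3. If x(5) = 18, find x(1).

Let x(1) = y.
x(3) = 6 - y
x(4) = 9 - 2y
x(5) = 12 - 3y
So 12 - 3y = 18, giving y = -2.

-2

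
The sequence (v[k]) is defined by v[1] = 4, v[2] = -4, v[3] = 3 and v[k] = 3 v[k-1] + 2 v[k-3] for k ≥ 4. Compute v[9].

v[4] = 3(3) + 2(4) = 17
v[5] = 3(17) + 2(-4) = 43
v[6] = 3(43) + 2(3) = 135
v[7] = 3(135) + 2(17) = 439
v[8] = 3(439) + 2(43) = 1403
v[9] = 3(1403) + 2(135) = 4479

4479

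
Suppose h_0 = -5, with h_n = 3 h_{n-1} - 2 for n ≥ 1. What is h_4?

-485

h_1 = 3·(-5) - 2 = -17
h_2 = 3·(-17) - 2 = -53
h_3 = 3·(-53) - 2 = -161
h_4 = 3·(-161) - 2 = -485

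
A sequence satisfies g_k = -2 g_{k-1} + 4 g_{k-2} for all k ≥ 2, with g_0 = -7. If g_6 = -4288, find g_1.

Let g_1 = v.
g_2 = -28 - 2v
g_3 = 56 + 8v
g_4 = -224 - 24v
g_5 = 672 + 80v
g_6 = -2240 - 256v
So -2240 - 256v = -4288, giving v = 8.

8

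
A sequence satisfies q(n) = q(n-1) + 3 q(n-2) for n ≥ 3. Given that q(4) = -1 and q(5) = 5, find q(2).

Rearranging, q(n-2) = (q(n) - q(n-1)) / 3.
q(3) = (5 - (-1)) / 3 = 6/3 = 2
q(2) = (-1 - 2) / 3 = -3/3 = -1

-1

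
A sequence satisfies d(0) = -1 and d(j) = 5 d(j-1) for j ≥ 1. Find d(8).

-390625

d(1) = 5*(-1) = -5
d(2) = 5*(-5) = -25
d(3) = 5*(-25) = -125
d(4) = 5*(-125) = -625
d(5) = 5*(-625) = -3125
d(6) = 5*(-3125) = -15625
d(7) = 5*(-15625) = -78125
d(8) = 5*(-78125) = -390625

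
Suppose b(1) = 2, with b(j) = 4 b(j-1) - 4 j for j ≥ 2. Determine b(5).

b(2) = 4(2) - 8 = 0
b(3) = 4(0) - 12 = -12
b(4) = 4(-12) - 16 = -64
b(5) = 4(-64) - 20 = -276

-276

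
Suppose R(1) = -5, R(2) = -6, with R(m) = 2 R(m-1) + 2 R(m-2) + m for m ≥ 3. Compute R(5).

R(3) = 2·(-6) + 2·(-5) + 3 = -19
R(4) = 2·(-19) + 2·(-6) + 4 = -46
R(5) = 2·(-46) + 2·(-19) + 5 = -125

-125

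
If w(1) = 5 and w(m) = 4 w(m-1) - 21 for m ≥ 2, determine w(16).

The fixed point is -21/(1 - 4) = 7, so w(m) - 7 = 4(w(m-1) - 7).
Hence w(m) = -2·4^{m-1} + 7.
w(16) = -2·4^{15} + 7 = -2·1073741824 + 7 = -2147483641.

-2147483641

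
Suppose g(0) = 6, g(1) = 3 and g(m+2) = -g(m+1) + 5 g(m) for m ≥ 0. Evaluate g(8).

6687

g(2) = -3 + 5(6) = 27
g(3) = -27 + 5(3) = -12
g(4) = -(-12) + 5(27) = 147
g(5) = -147 + 5(-12) = -207
g(6) = -(-207) + 5(147) = 942
g(7) = -942 + 5(-207) = -1977
g(8) = -(-1977) + 5(942) = 6687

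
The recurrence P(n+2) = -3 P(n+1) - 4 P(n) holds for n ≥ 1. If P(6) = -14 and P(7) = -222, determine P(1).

-3

Rearranging, P(n-2) = (P(n) + 3 P(n-1)) / -4.
P(5) = (-222 + 3*(-14)) / -4 = -264/-4 = 66
P(4) = (-14 + 3*66) / -4 = 184/-4 = -46
P(3) = (66 + 3*(-46)) / -4 = -72/-4 = 18
P(2) = (-46 + 3*18) / -4 = 8/-4 = -2
P(1) = (18 + 3*(-2)) / -4 = 12/-4 = -3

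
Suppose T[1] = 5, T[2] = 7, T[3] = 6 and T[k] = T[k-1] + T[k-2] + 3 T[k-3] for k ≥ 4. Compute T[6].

101

T[4] = 6 + 7 + 3·5 = 28
T[5] = 28 + 6 + 3·7 = 55
T[6] = 55 + 28 + 3·6 = 101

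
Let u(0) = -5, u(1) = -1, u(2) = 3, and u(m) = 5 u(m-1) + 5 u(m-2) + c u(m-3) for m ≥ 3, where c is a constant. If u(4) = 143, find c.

-3

u(3) = 10 - 5c
u(4) = 65 - 26c
So 65 - 26c = 143, giving c = -3.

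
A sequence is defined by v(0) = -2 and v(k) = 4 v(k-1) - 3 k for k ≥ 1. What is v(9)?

v(1) = 4*(-2) - 3 = -11
v(2) = 4*(-11) - 6 = -50
v(3) = 4*(-50) - 9 = -209
v(4) = 4*(-209) - 12 = -848
v(5) = 4*(-848) - 15 = -3407
v(6) = 4*(-3407) - 18 = -13646
v(7) = 4*(-13646) - 21 = -54605
v(8) = 4*(-54605) - 24 = -218444
v(9) = 4*(-218444) - 27 = -873803

-873803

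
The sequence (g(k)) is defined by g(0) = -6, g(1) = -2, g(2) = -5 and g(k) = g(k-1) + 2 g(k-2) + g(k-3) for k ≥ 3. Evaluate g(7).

g(3) = (-5) + 2(-2) + (-6) = -15
g(4) = (-15) + 2(-5) + (-2) = -27
g(5) = (-27) + 2(-15) + (-5) = -62
g(6) = (-62) + 2(-27) + (-15) = -131
g(7) = (-131) + 2(-62) + (-27) = -282

-282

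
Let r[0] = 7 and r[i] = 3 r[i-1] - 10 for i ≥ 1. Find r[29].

The fixed point is -10/(1 - 3) = 5, so r[i] - 5 = 3(r[i-1] - 5).
Hence r[i] = 2·3^i + 5.
r[29] = 2·3^{29} + 5 = 2·68630377364883 + 5 = 137260754729771.

137260754729771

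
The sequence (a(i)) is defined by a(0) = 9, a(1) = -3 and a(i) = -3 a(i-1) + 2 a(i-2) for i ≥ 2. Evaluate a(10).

a(2) = -3·(-3) + 2·9 = 27
a(3) = -3·27 + 2·(-3) = -87
a(4) = -3·(-87) + 2·27 = 315
a(5) = -3·315 + 2·(-87) = -1119
a(6) = -3·(-1119) + 2·315 = 3987
a(7) = -3·3987 + 2·(-1119) = -14199
a(8) = -3·(-14199) + 2·3987 = 50571
a(9) = -3·50571 + 2·(-14199) = -180111
a(10) = -3·(-180111) + 2·50571 = 641475

641475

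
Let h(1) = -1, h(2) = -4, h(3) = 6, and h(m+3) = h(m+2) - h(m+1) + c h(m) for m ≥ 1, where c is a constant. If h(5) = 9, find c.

h(4) = 10 - c
h(5) = 4 - 5c
So 4 - 5c = 9, giving c = -1.

-1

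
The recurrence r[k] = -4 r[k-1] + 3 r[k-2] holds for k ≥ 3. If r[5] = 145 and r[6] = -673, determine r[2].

Rearranging, r[k-2] = (r[k] + 4 r[k-1]) / 3.
r[4] = (-673 + 4*145) / 3 = -93/3 = -31
r[3] = (145 + 4*(-31)) / 3 = 21/3 = 7
r[2] = (-31 + 4*7) / 3 = -3/3 = -1

-1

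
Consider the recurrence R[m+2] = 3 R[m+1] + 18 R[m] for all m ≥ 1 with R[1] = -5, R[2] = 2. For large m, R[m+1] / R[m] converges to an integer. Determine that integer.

The characteristic equation is r^2 - 3r - 18 = 0, which factors as (r - 6)(r + 3) = 0.
So the roots are 6 and -3. Since |6| > |-3| and the coefficient of 6^m is non-zero, the ratio tends to 6.

6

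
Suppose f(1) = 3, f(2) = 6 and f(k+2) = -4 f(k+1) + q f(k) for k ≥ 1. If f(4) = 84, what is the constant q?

2

f(3) = -24 + 3q
f(4) = 96 - 6q
So 96 - 6q = 84, giving q = 2.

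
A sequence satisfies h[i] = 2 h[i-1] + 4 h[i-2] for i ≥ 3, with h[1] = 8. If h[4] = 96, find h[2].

4

Let h[2] = x.
h[3] = 32 + 2x
h[4] = 64 + 8x
So 64 + 8x = 96, giving x = 4.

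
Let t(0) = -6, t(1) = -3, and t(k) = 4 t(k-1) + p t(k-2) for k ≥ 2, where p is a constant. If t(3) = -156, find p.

t(2) = -12 - 6p
t(3) = -48 - 27p
So -48 - 27p = -156, giving p = 4.

4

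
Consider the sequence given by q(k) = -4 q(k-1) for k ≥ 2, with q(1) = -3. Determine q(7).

-12288

q(2) = -4(-3) = 12
q(3) = -4(12) = -48
q(4) = -4(-48) = 192
q(5) = -4(192) = -768
q(6) = -4(-768) = 3072
q(7) = -4(3072) = -12288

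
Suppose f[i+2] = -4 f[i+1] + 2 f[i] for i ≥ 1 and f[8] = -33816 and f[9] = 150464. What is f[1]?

4

Rearranging, f[i-2] = (f[i] + 4 f[i-1]) / 2.
f[7] = (150464 + 4·(-33816)) / 2 = 15200/2 = 7600
f[6] = (-33816 + 4·7600) / 2 = -3416/2 = -1708
f[5] = (7600 + 4·(-1708)) / 2 = 768/2 = 384
f[4] = (-1708 + 4·384) / 2 = -172/2 = -86
f[3] = (384 + 4·(-86)) / 2 = 40/2 = 20
f[2] = (-86 + 4·20) / 2 = -6/2 = -3
f[1] = (20 + 4·(-3)) / 2 = 8/2 = 4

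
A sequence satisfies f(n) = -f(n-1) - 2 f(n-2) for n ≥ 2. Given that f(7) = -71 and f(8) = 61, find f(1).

Rearranging, f(n-2) = (f(n) + f(n-1)) / -2.
f(6) = (61 + (-71)) / -2 = -10/-2 = 5
f(5) = (-71 + 5) / -2 = -66/-2 = 33
f(4) = (5 + 33) / -2 = 38/-2 = -19
f(3) = (33 + (-19)) / -2 = 14/-2 = -7
f(2) = (-19 + (-7)) / -2 = -26/-2 = 13
f(1) = (-7 + 13) / -2 = 6/-2 = -3

-3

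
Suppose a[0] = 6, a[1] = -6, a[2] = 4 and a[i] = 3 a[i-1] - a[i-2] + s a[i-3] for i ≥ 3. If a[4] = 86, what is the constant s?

a[3] = 18 + 6s
a[4] = 50 + 12s
So 50 + 12s = 86, giving s = 3.

3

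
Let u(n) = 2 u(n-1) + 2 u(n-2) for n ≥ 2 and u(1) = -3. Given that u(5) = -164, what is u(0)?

Let u(0) = x.
u(2) = -6 + 2x
u(3) = -18 + 4x
u(4) = -48 + 12x
u(5) = -132 + 32x
So -132 + 32x = -164, giving x = -1.

-1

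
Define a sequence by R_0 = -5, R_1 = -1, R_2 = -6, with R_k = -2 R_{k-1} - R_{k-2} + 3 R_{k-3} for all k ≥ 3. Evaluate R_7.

R_3 = -2(-6) - (-1) + 3(-5) = -2
R_4 = -2(-2) - (-6) + 3(-1) = 7
R_5 = -2(7) - (-2) + 3(-6) = -30
R_6 = -2(-30) - 7 + 3(-2) = 47
R_7 = -2(47) - (-30) + 3(7) = -43

-43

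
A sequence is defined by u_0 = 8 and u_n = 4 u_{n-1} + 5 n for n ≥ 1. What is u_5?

10457

u_1 = 4*8 + 5 = 37
u_2 = 4*37 + 10 = 158
u_3 = 4*158 + 15 = 647
u_4 = 4*647 + 20 = 2608
u_5 = 4*2608 + 25 = 10457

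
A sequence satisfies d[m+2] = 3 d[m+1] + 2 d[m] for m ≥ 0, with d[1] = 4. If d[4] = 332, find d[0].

Let d[0] = v.
d[2] = 12 + 2v
d[3] = 44 + 6v
d[4] = 156 + 22v
So 156 + 22v = 332, giving v = 8.

8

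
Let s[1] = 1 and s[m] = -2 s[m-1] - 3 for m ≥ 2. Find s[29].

536870911

The fixed point is -3/(1 + 2) = -1, so s[m] + 1 = -2(s[m-1] + 1).
Hence s[m] = 2·(-2)^{m-1} - 1.
s[29] = 2·(-2)^{28} - 1 = 2·268435456 - 1 = 536870911.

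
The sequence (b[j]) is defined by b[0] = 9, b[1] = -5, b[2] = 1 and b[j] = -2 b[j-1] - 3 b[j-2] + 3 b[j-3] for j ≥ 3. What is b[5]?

b[3] = -2(1) - 3(-5) + 3(9) = 40
b[4] = -2(40) - 3(1) + 3(-5) = -98
b[5] = -2(-98) - 3(40) + 3(1) = 79

79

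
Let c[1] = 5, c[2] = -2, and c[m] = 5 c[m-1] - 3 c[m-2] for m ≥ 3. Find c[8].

c[3] = 5·(-2) - 3·5 = -25
c[4] = 5·(-25) - 3·(-2) = -119
c[5] = 5·(-119) - 3·(-25) = -520
c[6] = 5·(-520) - 3·(-119) = -2243
c[7] = 5·(-2243) - 3·(-520) = -9655
c[8] = 5·(-9655) - 3·(-2243) = -41546

-41546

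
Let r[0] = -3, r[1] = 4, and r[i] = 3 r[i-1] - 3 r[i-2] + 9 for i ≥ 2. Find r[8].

r[2] = 3*4 - 3*(-3) + 9 = 30
r[3] = 3*30 - 3*4 + 9 = 87
r[4] = 3*87 - 3*30 + 9 = 180
r[5] = 3*180 - 3*87 + 9 = 288
r[6] = 3*288 - 3*180 + 9 = 333
r[7] = 3*333 - 3*288 + 9 = 144
r[8] = 3*144 - 3*333 + 9 = -558

-558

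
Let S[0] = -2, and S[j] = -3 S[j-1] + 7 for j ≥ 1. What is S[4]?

S[1] = -3·(-2) + 7 = 13
S[2] = -3·13 + 7 = -32
S[3] = -3·(-32) + 7 = 103
S[4] = -3·103 + 7 = -302

-302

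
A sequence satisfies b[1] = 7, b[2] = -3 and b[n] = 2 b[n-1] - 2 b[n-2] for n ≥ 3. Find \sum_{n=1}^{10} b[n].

214

b[3] = 2·(-3) - 2·7 = -20
b[4] = 2·(-20) - 2·(-3) = -34
b[5] = 2·(-34) - 2·(-20) = -28
b[6] = 2·(-28) - 2·(-34) = 12
b[7] = 2·12 - 2·(-28) = 80
b[8] = 2·80 - 2·12 = 136
b[9] = 2·136 - 2·80 = 112
b[10] = 2·112 - 2·136 = -48
Sum = 7 + (-3) + (-20) + (-34) + (-28) + 12 + 80 + 136 + 112 + (-48) = 214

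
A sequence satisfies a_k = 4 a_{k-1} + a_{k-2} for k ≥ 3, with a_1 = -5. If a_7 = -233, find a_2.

Let a_2 = v.
a_3 = -5 + 4v
a_4 = -20 + 17v
a_5 = -85 + 72v
a_6 = -360 + 305v
a_7 = -1525 + 1292v
So -1525 + 1292v = -233, giving v = 1.

1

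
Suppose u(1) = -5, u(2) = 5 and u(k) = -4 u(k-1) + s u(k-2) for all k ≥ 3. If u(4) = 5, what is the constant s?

-3

u(3) = -20 - 5s
u(4) = 80 + 25s
So 80 + 25s = 5, giving s = -3.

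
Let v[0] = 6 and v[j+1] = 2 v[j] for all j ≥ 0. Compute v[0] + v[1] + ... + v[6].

762

v[1] = 2*6 = 12
v[2] = 2*12 = 24
v[3] = 2*24 = 48
v[4] = 2*48 = 96
v[5] = 2*96 = 192
v[6] = 2*192 = 384
Sum = 6 + 12 + 24 + 48 + 96 + 192 + 384 = 762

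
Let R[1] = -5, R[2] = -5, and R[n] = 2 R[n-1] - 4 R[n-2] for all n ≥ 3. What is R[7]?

-320

R[3] = 2*(-5) - 4*(-5) = 10
R[4] = 2*10 - 4*(-5) = 40
R[5] = 2*40 - 4*10 = 40
R[6] = 2*40 - 4*40 = -80
R[7] = 2*(-80) - 4*40 = -320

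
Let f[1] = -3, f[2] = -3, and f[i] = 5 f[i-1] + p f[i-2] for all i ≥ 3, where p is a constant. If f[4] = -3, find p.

-4

f[3] = -15 - 3p
f[4] = -75 - 18p
So -75 - 18p = -3, giving p = -4.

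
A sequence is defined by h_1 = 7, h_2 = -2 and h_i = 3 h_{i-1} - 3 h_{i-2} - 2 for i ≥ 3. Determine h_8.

h_3 = 3·(-2) - 3·7 - 2 = -29
h_4 = 3·(-29) - 3·(-2) - 2 = -83
h_5 = 3·(-83) - 3·(-29) - 2 = -164
h_6 = 3·(-164) - 3·(-83) - 2 = -245
h_7 = 3·(-245) - 3·(-164) - 2 = -245
h_8 = 3·(-245) - 3·(-245) - 2 = -2

-2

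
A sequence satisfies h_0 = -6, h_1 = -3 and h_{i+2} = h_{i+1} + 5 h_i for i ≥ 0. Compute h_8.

h_2 = (-3) + 5(-6) = -33
h_3 = (-33) + 5(-3) = -48
h_4 = (-48) + 5(-33) = -213
h_5 = (-213) + 5(-48) = -453
h_6 = (-453) + 5(-213) = -1518
h_7 = (-1518) + 5(-453) = -3783
h_8 = (-3783) + 5(-1518) = -11373

-11373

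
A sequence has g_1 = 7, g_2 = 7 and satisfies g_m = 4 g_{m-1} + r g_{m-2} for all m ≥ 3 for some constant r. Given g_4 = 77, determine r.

g_3 = 28 + 7r
g_4 = 112 + 35r
So 112 + 35r = 77, giving r = -1.

-1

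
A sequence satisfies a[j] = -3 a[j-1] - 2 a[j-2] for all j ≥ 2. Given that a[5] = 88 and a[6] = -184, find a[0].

Rearranging, a[j-2] = (a[j] + 3 a[j-1]) / -2.
a[4] = (-184 + 3(88)) / -2 = 80/-2 = -40
a[3] = (88 + 3(-40)) / -2 = -32/-2 = 16
a[2] = (-40 + 3(16)) / -2 = 8/-2 = -4
a[1] = (16 + 3(-4)) / -2 = 4/-2 = -2
a[0] = (-4 + 3(-2)) / -2 = -10/-2 = 5

5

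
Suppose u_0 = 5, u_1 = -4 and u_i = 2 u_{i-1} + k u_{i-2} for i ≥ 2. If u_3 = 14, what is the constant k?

u_2 = -8 + 5k
u_3 = -16 + 6k
So -16 + 6k = 14, giving k = 5.

5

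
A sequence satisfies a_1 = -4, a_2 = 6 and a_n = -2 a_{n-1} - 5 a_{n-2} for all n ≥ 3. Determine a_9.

1772

a_3 = -2·6 - 5·(-4) = 8
a_4 = -2·8 - 5·6 = -46
a_5 = -2·(-46) - 5·8 = 52
a_6 = -2·52 - 5·(-46) = 126
a_7 = -2·126 - 5·52 = -512
a_8 = -2·(-512) - 5·126 = 394
a_9 = -2·394 - 5·(-512) = 1772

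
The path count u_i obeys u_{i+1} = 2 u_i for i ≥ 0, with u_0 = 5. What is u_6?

320

u_1 = 2·5 = 10
u_2 = 2·10 = 20
u_3 = 2·20 = 40
u_4 = 2·40 = 80
u_5 = 2·80 = 160
u_6 = 2·160 = 320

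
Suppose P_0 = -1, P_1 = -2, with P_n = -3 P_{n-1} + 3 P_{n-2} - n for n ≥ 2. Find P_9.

P_2 = -3(-2) + 3(-1) - 2 = 1
P_3 = -3(1) + 3(-2) - 3 = -12
P_4 = -3(-12) + 3(1) - 4 = 35
P_5 = -3(35) + 3(-12) - 5 = -146
P_6 = -3(-146) + 3(35) - 6 = 537
P_7 = -3(537) + 3(-146) - 7 = -2056
P_8 = -3(-2056) + 3(537) - 8 = 7771
P_9 = -3(7771) + 3(-2056) - 9 = -29490

-29490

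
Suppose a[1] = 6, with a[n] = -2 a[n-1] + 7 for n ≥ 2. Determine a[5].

a[2] = -2*6 + 7 = -5
a[3] = -2*(-5) + 7 = 17
a[4] = -2*17 + 7 = -27
a[5] = -2*(-27) + 7 = 61

61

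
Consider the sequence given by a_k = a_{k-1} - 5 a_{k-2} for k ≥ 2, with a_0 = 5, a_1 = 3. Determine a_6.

-107

a_2 = 3 - 5·5 = -22
a_3 = (-22) - 5·3 = -37
a_4 = (-37) - 5·(-22) = 73
a_5 = 73 - 5·(-37) = 258
a_6 = 258 - 5·73 = -107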